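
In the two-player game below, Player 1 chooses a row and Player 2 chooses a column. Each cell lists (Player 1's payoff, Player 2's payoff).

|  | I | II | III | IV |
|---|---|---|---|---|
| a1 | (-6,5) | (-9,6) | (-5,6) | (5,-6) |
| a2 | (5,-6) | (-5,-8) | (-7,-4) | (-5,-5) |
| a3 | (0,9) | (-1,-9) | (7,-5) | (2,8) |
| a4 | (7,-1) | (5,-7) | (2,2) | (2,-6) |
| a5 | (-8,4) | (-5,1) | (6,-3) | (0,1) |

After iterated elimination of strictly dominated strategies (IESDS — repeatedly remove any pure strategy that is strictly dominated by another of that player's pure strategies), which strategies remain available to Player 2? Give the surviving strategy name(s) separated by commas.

Row a2 is eliminated: a4 beats it against every remaining column (I: 7>5, II: 5>-5, III: 2>-7, IV: 2>-5).
For Player 1, a3 strictly dominates a5 on the remaining columns (I: 0>-8, II: -1>-5, III: 7>6, IV: 2>0); eliminate a5.
Player 2's strategy IV is strictly dominated by I (a1: 5>-6, a3: 9>8, a4: -1>-6) and is removed.
For Player 1, a3 strictly dominates a1 on the remaining columns (I: 0>-6, II: -1>-9, III: 7>-5); eliminate a1.
For Player 2, I strictly dominates II on the remaining rows (a3: 9>-9, a4: -1>-7); eliminate II.
Among the remaining strategies, none is strictly dominated by another pure strategy of the same player, so the elimination stops.
Surviving strategies — Player 1: {a3, a4}; Player 2: {I, III}.

I, III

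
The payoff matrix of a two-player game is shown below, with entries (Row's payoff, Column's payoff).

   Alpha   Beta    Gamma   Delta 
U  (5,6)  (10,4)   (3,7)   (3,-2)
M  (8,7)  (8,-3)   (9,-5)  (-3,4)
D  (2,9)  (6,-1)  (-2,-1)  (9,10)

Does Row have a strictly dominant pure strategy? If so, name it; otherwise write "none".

none

U fails to dominate M at Alpha (5<8).
M fails to dominate U at Beta (8<10).
D fails to dominate U at Alpha (2<5).
No single strategy dominates all the others.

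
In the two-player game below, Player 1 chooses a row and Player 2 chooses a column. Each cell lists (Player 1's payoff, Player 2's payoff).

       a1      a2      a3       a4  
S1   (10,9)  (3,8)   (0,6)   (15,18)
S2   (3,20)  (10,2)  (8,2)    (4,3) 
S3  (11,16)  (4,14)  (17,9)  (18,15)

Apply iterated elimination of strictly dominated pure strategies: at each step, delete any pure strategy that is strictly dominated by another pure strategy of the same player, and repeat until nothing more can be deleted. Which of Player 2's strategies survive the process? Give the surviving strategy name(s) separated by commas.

a1

Row S1 is eliminated: S3 beats it against every remaining column (a1: 11>10, a2: 4>3, a3: 17>0, a4: 18>15).
Player 2's strategy a2 is strictly dominated by a1 (S2: 20>2, S3: 16>14) and is removed.
Player 1's strategy S2 is strictly dominated by S3 (a1: 11>3, a3: 17>8, a4: 18>4) and is removed.
For Player 2, a1 strictly dominates a3 on the remaining rows (S3: 16>9); eliminate a3.
Player 2's strategy a4 is strictly dominated by a1 (S3: 16>15) and is removed.
Among the remaining strategies, none is strictly dominated by another pure strategy of the same player, so the elimination stops.
Surviving strategies — Player 1: {S3}; Player 2: {a1}.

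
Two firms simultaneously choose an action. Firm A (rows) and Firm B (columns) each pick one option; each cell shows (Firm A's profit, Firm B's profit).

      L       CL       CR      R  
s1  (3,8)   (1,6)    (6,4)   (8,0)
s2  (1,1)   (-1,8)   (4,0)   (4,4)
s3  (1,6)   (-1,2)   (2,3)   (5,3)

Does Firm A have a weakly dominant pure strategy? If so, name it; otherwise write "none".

s1

s1 vs s2: L: 3>1, CL: 1>-1, CR: 6>4, R: 8>4.
s1 vs s3: L: 3>1, CL: 1>-1, CR: 6>2, R: 8>5.
s1 is at least as good as every other strategy against every opponent action, so it is weakly dominant.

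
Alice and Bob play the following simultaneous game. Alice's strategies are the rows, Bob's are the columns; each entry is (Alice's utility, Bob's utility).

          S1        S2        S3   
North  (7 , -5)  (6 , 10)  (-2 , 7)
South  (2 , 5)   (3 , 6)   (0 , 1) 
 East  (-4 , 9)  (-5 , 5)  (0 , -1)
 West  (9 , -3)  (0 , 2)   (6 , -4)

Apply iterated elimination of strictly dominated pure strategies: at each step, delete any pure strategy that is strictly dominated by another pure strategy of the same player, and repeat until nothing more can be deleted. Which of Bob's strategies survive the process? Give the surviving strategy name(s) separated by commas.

Alice's strategy East is strictly dominated by West (S1: 9>-4, S2: 0>-5, S3: 6>0) and is removed.
For Bob, S2 strictly dominates S1 on the remaining rows (North: 10>-5, South: 6>5, West: 2>-3); eliminate S1.
Column S3 is eliminated: S2 beats it against every remaining row (North: 10>7, South: 6>1, West: 2>-4).
For Alice, North strictly dominates South on the remaining columns (S2: 6>3); eliminate South.
For Alice, North strictly dominates West on the remaining columns (S2: 6>0); eliminate West.
Among the remaining strategies, none is strictly dominated by another pure strategy of the same player, so the elimination stops.
Surviving strategies — Alice: {North}; Bob: {S2}.

S2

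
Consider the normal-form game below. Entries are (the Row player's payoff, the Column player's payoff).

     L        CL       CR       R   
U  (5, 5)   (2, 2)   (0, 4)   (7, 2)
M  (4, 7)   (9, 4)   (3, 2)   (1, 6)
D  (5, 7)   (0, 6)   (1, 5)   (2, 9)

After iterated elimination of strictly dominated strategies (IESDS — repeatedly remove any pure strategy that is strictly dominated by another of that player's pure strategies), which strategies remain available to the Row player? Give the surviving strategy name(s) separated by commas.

U, D

The Column player's strategy CL is strictly dominated by L (U: 5>2, M: 7>4, D: 7>6) and is removed.
The Column player's strategy CR is strictly dominated by L (U: 5>4, M: 7>2, D: 7>5) and is removed.
The Row player's strategy M is strictly dominated by U (L: 5>4, R: 7>1) and is removed.
Among the remaining strategies, none is strictly dominated by another pure strategy of the same player, so the elimination stops.
Surviving strategies — the Row player: {U, D}; the Column player: {L, R}.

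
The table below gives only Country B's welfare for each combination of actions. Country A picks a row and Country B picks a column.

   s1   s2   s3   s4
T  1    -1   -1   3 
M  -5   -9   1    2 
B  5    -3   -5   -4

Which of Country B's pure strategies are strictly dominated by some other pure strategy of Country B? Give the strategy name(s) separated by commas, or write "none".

s1: no other strategy beats it everywhere (s2 at T (1>-1); s3 at T (1>-1); s4 at B (5>-4)).
s2: dominated, since s1 does at least as well everywhere (T: 1>-1, M: -5>-9, B: 5>-3).
s3: dominated, since s4 does at least as well everywhere (T: 3>-1, M: 2>1, B: -4>-5).
Nothing dominates s4: s1 at T (3>1); s2 at T (3>-1); s3 at T (3>-1).

s2, s3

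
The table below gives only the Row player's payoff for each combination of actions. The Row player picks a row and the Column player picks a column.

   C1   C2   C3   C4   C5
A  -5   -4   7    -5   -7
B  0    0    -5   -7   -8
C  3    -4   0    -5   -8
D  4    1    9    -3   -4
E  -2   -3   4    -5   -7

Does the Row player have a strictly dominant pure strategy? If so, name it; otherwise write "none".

D

D vs A: C1: 4>-5, C2: 1>-4, C3: 9>7, C4: -3>-5, C5: -4>-7.
D vs B: C1: 4>0, C2: 1>0, C3: 9>-5, C4: -3>-7, C5: -4>-8.
D vs C: C1: 4>3, C2: 1>-4, C3: 9>0, C4: -3>-5, C5: -4>-8.
D vs E: C1: 4>-2, C2: 1>-3, C3: 9>4, C4: -3>-5, C5: -4>-7.
D strictly beats every other strategy against every opponent action, so it is strictly dominant.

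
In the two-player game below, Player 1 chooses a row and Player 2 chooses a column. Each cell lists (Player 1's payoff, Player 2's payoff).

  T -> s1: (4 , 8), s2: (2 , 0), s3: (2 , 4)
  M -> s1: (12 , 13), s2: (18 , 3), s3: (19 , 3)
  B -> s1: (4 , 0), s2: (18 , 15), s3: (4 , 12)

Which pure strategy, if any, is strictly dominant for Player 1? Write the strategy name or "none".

T fails to dominate M at s1 (4<12).
M fails to dominate B at s2 (18=18).
B fails to dominate T at s1 (4=4).
No single strategy dominates all the others.

none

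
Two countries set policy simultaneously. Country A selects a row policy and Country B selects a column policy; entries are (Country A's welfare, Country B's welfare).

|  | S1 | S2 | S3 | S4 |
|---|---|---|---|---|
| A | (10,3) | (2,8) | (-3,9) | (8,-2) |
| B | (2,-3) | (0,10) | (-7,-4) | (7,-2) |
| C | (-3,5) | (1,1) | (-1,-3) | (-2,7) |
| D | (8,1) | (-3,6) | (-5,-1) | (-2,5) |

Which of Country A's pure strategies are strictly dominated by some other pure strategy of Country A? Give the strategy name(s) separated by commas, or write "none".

Nothing dominates A: B at S1 (10>2); C at S1 (10>-3); D at S1 (10>8).
A strictly dominates B — S1: 10>2, S2: 2>0, S3: -3>-7, S4: 8>7.
C: no other strategy beats it everywhere (A at S3 (-1>-3); B at S2 (1>0); D at S2 (1>-3)).
D: dominated, since A does at least as well everywhere (S1: 10>8, S2: 2>-3, S3: -3>-5, S4: 8>-2).

B, D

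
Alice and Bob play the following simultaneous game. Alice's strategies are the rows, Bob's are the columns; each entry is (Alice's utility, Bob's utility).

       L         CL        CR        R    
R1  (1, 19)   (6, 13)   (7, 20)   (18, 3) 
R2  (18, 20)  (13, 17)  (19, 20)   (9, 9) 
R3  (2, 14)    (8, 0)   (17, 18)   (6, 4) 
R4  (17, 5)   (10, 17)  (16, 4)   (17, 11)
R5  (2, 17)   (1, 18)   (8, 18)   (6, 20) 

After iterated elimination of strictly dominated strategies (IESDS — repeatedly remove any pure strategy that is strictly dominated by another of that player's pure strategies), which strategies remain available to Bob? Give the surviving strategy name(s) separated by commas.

Row R3 is eliminated: R2 beats it against every remaining column (L: 18>2, CL: 13>8, CR: 19>17, R: 9>6).
Alice's strategy R5 is strictly dominated by R2 (L: 18>2, CL: 13>1, CR: 19>8, R: 9>6) and is removed.
Column R is eliminated: CL beats it against every remaining row (R1: 13>3, R2: 17>9, R4: 17>11).
Alice's strategy R1 is strictly dominated by R2 (L: 18>1, CL: 13>6, CR: 19>7) and is removed.
For Alice, R2 strictly dominates R4 on the remaining columns (L: 18>17, CL: 13>10, CR: 19>16); eliminate R4.
Column CL is eliminated: L beats it against every remaining row (R2: 20>17).
Among the remaining strategies, none is strictly dominated by another pure strategy of the same player, so the elimination stops.
Surviving strategies — Alice: {R2}; Bob: {L, CR}.

L, CR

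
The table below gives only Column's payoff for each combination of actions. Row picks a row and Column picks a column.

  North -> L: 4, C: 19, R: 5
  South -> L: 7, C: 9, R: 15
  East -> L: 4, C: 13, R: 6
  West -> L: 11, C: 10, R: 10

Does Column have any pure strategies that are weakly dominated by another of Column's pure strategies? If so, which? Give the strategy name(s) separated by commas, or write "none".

none

Nothing dominates L: C at West (11>10); R at West (11>10).
C: no other strategy beats it everywhere (L at North (19>4); R at North (19>5)).
Nothing dominates R: L at North (5>4); C at South (15>9).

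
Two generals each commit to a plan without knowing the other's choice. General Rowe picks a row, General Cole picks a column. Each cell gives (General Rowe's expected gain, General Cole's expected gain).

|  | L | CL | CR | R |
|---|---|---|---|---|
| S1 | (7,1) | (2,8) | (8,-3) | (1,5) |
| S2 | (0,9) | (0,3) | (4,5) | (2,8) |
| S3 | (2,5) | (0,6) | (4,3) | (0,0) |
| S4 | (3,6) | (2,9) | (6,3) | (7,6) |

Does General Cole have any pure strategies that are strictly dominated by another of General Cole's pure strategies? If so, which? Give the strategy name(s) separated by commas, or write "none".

CR

L is not dominated — it holds its own against CL at S2 (9>3); CR at S1 (1>-3); R at S2 (9>8).
CL: no other strategy beats it everywhere (L at S1 (8>1); CR at S1 (8>-3); R at S1 (8>5)).
CR: dominated, since L does at least as well everywhere (S1: 1>-3, S2: 9>5, S3: 5>3, S4: 6>3).
R: no other strategy beats it everywhere (L at S1 (5>1); CL at S2 (8>3); CR at S1 (5>-3)).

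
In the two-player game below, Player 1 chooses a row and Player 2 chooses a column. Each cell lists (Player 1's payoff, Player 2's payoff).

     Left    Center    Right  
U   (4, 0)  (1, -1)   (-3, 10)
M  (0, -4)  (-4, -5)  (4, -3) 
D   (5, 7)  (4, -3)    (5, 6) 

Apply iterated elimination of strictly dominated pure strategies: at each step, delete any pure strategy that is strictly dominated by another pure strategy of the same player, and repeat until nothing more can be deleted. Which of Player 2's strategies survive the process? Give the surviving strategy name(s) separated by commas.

Left

Row U is eliminated: D beats it against every remaining column (Left: 5>4, Center: 4>1, Right: 5>-3).
Player 1's strategy M is strictly dominated by D (Left: 5>0, Center: 4>-4, Right: 5>4) and is removed.
Player 2's strategy Center is strictly dominated by Left (D: 7>-3) and is removed.
For Player 2, Left strictly dominates Right on the remaining rows (D: 7>6); eliminate Right.
Among the remaining strategies, none is strictly dominated by another pure strategy of the same player, so the elimination stops.
Surviving strategies — Player 1: {D}; Player 2: {Left}.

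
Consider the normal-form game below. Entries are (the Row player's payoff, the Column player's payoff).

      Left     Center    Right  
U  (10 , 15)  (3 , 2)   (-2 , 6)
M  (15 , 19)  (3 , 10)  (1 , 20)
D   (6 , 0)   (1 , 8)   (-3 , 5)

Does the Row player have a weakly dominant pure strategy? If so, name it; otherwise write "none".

M

M vs U: Left: 15>10, Center: 3=3, Right: 1>-2.
M vs D: Left: 15>6, Center: 3>1, Right: 1>-3.
M is at least as good as every other strategy against every opponent action, so it is weakly dominant.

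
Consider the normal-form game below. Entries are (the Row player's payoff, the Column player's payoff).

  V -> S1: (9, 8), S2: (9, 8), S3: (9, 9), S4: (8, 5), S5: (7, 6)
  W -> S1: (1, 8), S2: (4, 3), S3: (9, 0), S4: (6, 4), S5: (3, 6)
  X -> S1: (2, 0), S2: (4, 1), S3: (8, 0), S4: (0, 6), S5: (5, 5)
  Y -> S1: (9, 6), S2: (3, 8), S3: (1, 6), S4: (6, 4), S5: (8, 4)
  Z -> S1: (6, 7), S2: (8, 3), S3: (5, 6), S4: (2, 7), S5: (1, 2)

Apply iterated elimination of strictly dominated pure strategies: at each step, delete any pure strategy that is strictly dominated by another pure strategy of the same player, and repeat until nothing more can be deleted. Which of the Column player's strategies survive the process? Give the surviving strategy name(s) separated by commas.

S1, S2, S3

The Row player's strategy X is strictly dominated by V (S1: 9>2, S2: 9>4, S3: 9>8, S4: 8>0, S5: 7>5) and is removed.
For the Row player, V strictly dominates Z on the remaining columns (S1: 9>6, S2: 9>8, S3: 9>5, S4: 8>2, S5: 7>1); eliminate Z.
For the Column player, S1 strictly dominates S4 on the remaining rows (V: 8>5, W: 8>4, Y: 6>4); eliminate S4.
For the Column player, S1 strictly dominates S5 on the remaining rows (V: 8>6, W: 8>6, Y: 6>4); eliminate S5.
Among the remaining strategies, none is strictly dominated by another pure strategy of the same player, so the elimination stops.
Surviving strategies — the Row player: {V, W, Y}; the Column player: {S1, S2, S3}.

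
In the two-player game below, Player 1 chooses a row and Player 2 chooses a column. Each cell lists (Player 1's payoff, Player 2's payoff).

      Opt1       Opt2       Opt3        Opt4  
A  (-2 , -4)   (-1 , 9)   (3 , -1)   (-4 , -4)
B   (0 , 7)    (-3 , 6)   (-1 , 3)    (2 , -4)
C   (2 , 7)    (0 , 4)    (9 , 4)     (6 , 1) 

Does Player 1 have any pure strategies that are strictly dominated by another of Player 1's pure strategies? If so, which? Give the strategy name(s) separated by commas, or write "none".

A, B

A is strictly dominated by C (Opt1: 2>-2, Opt2: 0>-1, Opt3: 9>3, Opt4: 6>-4).
C strictly dominates B — Opt1: 2>0, Opt2: 0>-3, Opt3: 9>-1, Opt4: 6>2.
C: no other strategy beats it everywhere (A at Opt1 (2>-2); B at Opt1 (2>0)).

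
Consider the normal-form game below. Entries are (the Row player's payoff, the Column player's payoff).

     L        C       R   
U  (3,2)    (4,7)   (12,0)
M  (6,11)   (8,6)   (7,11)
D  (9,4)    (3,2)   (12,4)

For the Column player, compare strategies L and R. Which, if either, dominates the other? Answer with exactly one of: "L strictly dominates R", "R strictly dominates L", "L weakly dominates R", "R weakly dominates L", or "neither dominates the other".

Compare L to R across each choice by the Row player: U: 2>0, M: 11=11, D: 4=4.
L is at least as good everywhere and strictly better somewhere (tied only at M, D), so L weakly but not strictly dominates R.

L weakly dominates R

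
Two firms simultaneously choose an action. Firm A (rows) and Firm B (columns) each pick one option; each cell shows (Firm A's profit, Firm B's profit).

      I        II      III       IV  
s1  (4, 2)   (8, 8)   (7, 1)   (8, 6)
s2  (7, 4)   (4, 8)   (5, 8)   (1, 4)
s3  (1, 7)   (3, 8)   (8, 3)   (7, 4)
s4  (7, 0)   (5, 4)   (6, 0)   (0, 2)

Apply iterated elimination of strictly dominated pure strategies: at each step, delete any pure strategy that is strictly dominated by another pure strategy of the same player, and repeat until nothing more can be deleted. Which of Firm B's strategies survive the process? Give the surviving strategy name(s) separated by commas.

II

For Firm B, II strictly dominates I on the remaining rows (s1: 8>2, s2: 8>4, s3: 8>7, s4: 4>0); eliminate I.
Firm A's strategy s2 is strictly dominated by s1 (II: 8>4, III: 7>5, IV: 8>1) and is removed.
Firm A's strategy s4 is strictly dominated by s1 (II: 8>5, III: 7>6, IV: 8>0) and is removed.
For Firm B, II strictly dominates III on the remaining rows (s1: 8>1, s3: 8>3); eliminate III.
Row s3 is eliminated: s1 beats it against every remaining column (II: 8>3, IV: 8>7).
Column IV is eliminated: II beats it against every remaining row (s1: 8>6).
Among the remaining strategies, none is strictly dominated by another pure strategy of the same player, so the elimination stops.
Surviving strategies — Firm A: {s1}; Firm B: {II}.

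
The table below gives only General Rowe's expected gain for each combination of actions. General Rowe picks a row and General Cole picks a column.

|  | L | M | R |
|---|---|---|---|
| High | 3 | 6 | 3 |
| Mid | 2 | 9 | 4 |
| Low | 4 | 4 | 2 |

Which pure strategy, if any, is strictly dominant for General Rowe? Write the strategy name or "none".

none

High fails to dominate Mid at M (6<9).
Mid fails to dominate High at L (2<3).
Low fails to dominate High at M (4<6).
No single strategy dominates all the others.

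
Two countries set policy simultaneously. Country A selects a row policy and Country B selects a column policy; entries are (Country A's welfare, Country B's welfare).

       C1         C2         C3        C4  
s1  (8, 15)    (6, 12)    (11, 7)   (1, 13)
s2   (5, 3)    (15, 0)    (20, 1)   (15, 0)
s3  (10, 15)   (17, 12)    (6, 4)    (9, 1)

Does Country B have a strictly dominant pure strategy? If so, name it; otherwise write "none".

C1 vs C2: s1: 15>12, s2: 3>0, s3: 15>12.
C1 vs C3: s1: 15>7, s2: 3>1, s3: 15>4.
C1 vs C4: s1: 15>13, s2: 3>0, s3: 15>1.
C1 strictly beats every other strategy against every opponent action, so it is strictly dominant.

C1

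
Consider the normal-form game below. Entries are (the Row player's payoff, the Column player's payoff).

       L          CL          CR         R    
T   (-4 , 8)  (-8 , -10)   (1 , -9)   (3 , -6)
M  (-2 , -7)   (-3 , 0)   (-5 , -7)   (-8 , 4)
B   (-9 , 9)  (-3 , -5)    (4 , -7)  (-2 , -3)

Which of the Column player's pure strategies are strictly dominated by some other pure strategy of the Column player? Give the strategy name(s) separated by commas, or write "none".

CL, CR

L is not dominated — it holds its own against CL at T (8>-10); CR at T (8>-9); R at T (8>-6).
CL is strictly dominated by R (T: -6>-10, M: 4>0, B: -3>-5).
R strictly dominates CR — T: -6>-9, M: 4>-7, B: -3>-7.
Nothing dominates R: L at M (4>-7); CL at T (-6>-10); CR at T (-6>-9).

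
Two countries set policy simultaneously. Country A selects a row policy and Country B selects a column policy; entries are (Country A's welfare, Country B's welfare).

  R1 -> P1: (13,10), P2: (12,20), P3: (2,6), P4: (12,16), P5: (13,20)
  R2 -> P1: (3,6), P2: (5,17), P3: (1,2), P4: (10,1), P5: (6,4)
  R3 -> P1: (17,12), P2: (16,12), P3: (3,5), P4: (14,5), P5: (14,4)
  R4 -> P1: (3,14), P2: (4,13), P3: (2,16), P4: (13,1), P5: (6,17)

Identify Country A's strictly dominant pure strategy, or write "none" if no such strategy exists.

R3

R3 vs R1: P1: 17>13, P2: 16>12, P3: 3>2, P4: 14>12, P5: 14>13.
R3 vs R2: P1: 17>3, P2: 16>5, P3: 3>1, P4: 14>10, P5: 14>6.
R3 vs R4: P1: 17>3, P2: 16>4, P3: 3>2, P4: 14>13, P5: 14>6.
R3 strictly beats every other strategy against every opponent action, so it is strictly dominant.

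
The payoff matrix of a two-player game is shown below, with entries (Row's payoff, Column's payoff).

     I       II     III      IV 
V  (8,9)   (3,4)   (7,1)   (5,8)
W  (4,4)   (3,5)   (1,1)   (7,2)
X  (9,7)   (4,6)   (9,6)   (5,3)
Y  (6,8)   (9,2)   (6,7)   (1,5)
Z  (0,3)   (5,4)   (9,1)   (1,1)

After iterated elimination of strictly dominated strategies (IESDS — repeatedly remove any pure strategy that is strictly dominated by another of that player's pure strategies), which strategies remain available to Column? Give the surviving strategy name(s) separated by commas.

I

Column's strategy III is strictly dominated by I (V: 9>1, W: 4>1, X: 7>6, Y: 8>7, Z: 3>1) and is removed.
Column IV is eliminated: I beats it against every remaining row (V: 9>8, W: 4>2, X: 7>3, Y: 8>5, Z: 3>1).
Row V is eliminated: X beats it against every remaining column (I: 9>8, II: 4>3).
For Row, X strictly dominates W on the remaining columns (I: 9>4, II: 4>3); eliminate W.
Row's strategy Z is strictly dominated by Y (I: 6>0, II: 9>5) and is removed.
Column II is eliminated: I beats it against every remaining row (X: 7>6, Y: 8>2).
For Row, X strictly dominates Y on the remaining columns (I: 9>6); eliminate Y.
Among the remaining strategies, none is strictly dominated by another pure strategy of the same player, so the elimination stops.
Surviving strategies — Row: {X}; Column: {I}.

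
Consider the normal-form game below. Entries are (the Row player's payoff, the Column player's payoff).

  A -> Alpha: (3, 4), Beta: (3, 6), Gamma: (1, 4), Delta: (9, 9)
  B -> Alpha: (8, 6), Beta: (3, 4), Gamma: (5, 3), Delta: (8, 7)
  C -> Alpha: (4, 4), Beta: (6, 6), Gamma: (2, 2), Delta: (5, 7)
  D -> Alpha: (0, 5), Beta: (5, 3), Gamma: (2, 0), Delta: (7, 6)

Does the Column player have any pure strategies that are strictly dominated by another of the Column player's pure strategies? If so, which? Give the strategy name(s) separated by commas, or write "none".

Alpha is strictly dominated by Delta (A: 9>4, B: 7>6, C: 7>4, D: 6>5).
Beta is strictly dominated by Delta (A: 9>6, B: 7>4, C: 7>6, D: 6>3).
Beta strictly dominates Gamma — A: 6>4, B: 4>3, C: 6>2, D: 3>0.
Delta: no other strategy beats it everywhere (Alpha at A (9>4); Beta at A (9>6); Gamma at A (9>4)).

Alpha, Beta, Gamma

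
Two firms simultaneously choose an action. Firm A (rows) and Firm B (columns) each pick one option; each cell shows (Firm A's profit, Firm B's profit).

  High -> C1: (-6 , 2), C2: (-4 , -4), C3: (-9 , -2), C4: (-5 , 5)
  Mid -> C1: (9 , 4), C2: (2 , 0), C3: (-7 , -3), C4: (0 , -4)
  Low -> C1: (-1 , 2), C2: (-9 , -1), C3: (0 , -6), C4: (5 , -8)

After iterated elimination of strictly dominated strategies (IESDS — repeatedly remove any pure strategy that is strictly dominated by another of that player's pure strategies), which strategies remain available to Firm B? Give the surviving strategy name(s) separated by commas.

C1

Firm A's strategy High is strictly dominated by Mid (C1: 9>-6, C2: 2>-4, C3: -7>-9, C4: 0>-5) and is removed.
Column C2 is eliminated: C1 beats it against every remaining row (Mid: 4>0, Low: 2>-1).
Firm B's strategy C3 is strictly dominated by C1 (Mid: 4>-3, Low: 2>-6) and is removed.
For Firm B, C1 strictly dominates C4 on the remaining rows (Mid: 4>-4, Low: 2>-8); eliminate C4.
Row Low is eliminated: Mid beats it against every remaining column (C1: 9>-1).
Among the remaining strategies, none is strictly dominated by another pure strategy of the same player, so the elimination stops.
Surviving strategies — Firm A: {Mid}; Firm B: {C1}.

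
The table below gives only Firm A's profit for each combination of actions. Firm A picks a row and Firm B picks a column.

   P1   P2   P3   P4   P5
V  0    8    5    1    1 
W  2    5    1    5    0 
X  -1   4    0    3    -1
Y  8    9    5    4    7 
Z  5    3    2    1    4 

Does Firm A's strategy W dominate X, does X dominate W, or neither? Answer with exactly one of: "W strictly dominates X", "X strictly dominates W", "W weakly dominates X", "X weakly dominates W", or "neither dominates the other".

W's payoffs vs X's, by Firm B's action — P1: 2>-1, P2: 5>4, P3: 1>0, P4: 5>3, P5: 0>-1.
Every comparison favours W, so W strictly dominates X.

W strictly dominates X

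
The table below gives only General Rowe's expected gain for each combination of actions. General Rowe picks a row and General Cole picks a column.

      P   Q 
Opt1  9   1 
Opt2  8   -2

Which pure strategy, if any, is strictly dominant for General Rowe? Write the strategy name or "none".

Opt1

Opt1 vs Opt2: P: 9>8, Q: 1>-2.
Opt1 strictly beats every other strategy against every opponent action, so it is strictly dominant.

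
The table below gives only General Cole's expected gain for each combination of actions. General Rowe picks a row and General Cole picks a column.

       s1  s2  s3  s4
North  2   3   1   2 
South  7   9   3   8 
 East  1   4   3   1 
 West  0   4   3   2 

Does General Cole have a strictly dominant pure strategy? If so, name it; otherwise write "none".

s2

s2 vs s1: North: 3>2, South: 9>7, East: 4>1, West: 4>0.
s2 vs s3: North: 3>1, South: 9>3, East: 4>3, West: 4>3.
s2 vs s4: North: 3>2, South: 9>8, East: 4>1, West: 4>2.
s2 strictly beats every other strategy against every opponent action, so it is strictly dominant.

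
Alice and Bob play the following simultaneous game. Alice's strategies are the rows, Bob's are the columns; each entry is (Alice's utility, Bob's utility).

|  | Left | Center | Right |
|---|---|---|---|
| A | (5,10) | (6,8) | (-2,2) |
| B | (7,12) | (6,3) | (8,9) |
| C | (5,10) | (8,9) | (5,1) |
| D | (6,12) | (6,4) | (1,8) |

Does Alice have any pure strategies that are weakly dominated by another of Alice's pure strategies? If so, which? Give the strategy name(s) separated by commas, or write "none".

B weakly dominates A — Left: 7>5, Center: 6=6, Right: 8>-2.
B: no other strategy beats it everywhere (A at Left (7>5); C at Left (7>5); D at Left (7>6)).
C: no other strategy beats it everywhere (A at Center (8>6); B at Center (8>6); D at Center (8>6)).
B weakly dominates D — Left: 7>6, Center: 6=6, Right: 8>1.

A, D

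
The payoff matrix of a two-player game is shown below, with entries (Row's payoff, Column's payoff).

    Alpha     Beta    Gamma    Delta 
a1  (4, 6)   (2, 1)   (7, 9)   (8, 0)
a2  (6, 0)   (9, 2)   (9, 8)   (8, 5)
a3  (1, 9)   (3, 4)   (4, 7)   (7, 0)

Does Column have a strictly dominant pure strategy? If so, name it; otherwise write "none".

none

Alpha fails to dominate Beta at a2 (0<2).
Beta fails to dominate Alpha at a1 (1<6).
Gamma fails to dominate Alpha at a3 (7<9).
Delta fails to dominate Alpha at a1 (0<6).
No single strategy dominates all the others.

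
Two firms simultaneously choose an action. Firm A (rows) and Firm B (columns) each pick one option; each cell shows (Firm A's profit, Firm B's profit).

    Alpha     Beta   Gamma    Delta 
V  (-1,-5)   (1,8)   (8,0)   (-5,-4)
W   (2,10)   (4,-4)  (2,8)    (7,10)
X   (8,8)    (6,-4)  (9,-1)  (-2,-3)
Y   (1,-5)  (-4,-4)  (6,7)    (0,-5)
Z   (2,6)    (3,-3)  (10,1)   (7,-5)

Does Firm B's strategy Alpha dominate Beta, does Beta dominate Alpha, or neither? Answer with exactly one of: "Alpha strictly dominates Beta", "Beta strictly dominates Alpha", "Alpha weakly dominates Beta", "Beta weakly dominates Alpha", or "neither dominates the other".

Compare Alpha to Beta across every action of Firm A: V: -5<8, W: 10>-4, X: 8>-4, Y: -5<-4, Z: 6>-3.
Alpha does better at W, X, Z but worse at V, Y; neither strategy dominates the other.

neither dominates the other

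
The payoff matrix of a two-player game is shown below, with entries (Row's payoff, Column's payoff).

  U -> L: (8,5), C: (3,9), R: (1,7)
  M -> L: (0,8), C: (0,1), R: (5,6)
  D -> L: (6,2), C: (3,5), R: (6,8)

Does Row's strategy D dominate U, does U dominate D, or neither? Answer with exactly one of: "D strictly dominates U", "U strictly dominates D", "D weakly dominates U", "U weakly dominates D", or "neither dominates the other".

neither dominates the other

Compare D to U across each choice by Column: L: 6<8, C: 3=3, R: 6>1.
D does better at R but worse at L; neither strategy dominates the other.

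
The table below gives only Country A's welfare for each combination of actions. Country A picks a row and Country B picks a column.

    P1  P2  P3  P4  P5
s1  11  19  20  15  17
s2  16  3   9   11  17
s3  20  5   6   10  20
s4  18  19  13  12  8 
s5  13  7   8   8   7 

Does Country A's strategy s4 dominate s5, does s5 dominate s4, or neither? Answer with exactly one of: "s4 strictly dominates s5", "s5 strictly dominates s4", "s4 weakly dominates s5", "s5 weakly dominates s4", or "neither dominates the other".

s4 strictly dominates s5

s4's payoffs vs s5's, by Country B's action — P1: 18>13, P2: 19>7, P3: 13>8, P4: 12>8, P5: 8>7.
s4 gives a strictly higher payoff against each choice by Country B, so s4 strictly dominates s5.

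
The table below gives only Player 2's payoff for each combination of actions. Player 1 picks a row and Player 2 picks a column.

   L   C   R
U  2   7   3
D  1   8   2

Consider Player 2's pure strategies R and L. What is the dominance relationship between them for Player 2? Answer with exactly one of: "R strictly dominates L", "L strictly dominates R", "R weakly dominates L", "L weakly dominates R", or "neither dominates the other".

R's payoffs vs L's, by Player 1's action — U: 3>2, D: 2>1.
Every comparison favours R, so R strictly dominates L.

R strictly dominates L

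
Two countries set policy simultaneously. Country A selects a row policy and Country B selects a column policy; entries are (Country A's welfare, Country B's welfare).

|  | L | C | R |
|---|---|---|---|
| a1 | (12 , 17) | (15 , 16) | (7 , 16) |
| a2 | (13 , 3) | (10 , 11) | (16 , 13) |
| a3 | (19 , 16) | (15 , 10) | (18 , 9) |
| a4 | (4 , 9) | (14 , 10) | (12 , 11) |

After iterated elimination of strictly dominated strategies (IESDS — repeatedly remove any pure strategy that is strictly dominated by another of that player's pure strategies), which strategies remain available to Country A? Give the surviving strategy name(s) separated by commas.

a3

Row a2 is eliminated: a3 beats it against every remaining column (L: 19>13, C: 15>10, R: 18>16).
For Country A, a3 strictly dominates a4 on the remaining columns (L: 19>4, C: 15>14, R: 18>12); eliminate a4.
Column C is eliminated: L beats it against every remaining row (a1: 17>16, a3: 16>10).
Row a1 is eliminated: a3 beats it against every remaining column (L: 19>12, R: 18>7).
Country B's strategy R is strictly dominated by L (a3: 16>9) and is removed.
Among the remaining strategies, none is strictly dominated by another pure strategy of the same player, so the elimination stops.
Surviving strategies — Country A: {a3}; Country B: {L}.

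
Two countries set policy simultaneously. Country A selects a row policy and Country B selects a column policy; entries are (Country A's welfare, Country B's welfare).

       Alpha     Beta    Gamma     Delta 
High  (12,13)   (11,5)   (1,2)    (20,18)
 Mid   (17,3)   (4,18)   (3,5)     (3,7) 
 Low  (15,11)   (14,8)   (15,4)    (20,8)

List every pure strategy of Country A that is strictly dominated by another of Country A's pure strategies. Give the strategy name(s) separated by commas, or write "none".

none

High is not dominated — it holds its own against Mid at Beta (11>4); Low at Delta (20=20).
Mid: no other strategy beats it everywhere (High at Alpha (17>12); Low at Alpha (17>15)).
Low is not dominated — it holds its own against High at Alpha (15>12); Mid at Beta (14>4).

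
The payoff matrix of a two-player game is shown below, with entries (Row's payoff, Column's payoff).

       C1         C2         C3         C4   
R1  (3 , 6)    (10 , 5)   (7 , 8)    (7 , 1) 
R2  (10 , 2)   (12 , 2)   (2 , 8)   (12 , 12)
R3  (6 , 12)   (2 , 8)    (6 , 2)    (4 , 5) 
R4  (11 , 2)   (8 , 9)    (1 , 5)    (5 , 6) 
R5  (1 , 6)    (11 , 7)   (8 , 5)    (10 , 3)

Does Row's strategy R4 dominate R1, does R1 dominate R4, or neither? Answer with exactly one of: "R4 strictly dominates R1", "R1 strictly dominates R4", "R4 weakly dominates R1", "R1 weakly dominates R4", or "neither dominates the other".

neither dominates the other

Compare R4 to R1 across each choice by Column: C1: 11>3, C2: 8<10, C3: 1<7, C4: 5<7.
R4 does better at C1 but worse at C2, C3, C4; neither strategy dominates the other.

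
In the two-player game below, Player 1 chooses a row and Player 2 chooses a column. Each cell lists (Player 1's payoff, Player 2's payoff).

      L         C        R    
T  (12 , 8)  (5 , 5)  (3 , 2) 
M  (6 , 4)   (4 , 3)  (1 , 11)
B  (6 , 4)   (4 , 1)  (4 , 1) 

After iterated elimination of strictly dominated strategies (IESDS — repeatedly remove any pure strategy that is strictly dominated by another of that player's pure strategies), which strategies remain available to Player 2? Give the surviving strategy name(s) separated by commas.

L

Row M is eliminated: T beats it against every remaining column (L: 12>6, C: 5>4, R: 3>1).
Column C is eliminated: L beats it against every remaining row (T: 8>5, B: 4>1).
For Player 2, L strictly dominates R on the remaining rows (T: 8>2, B: 4>1); eliminate R.
Row B is eliminated: T beats it against every remaining column (L: 12>6).
Among the remaining strategies, none is strictly dominated by another pure strategy of the same player, so the elimination stops.
Surviving strategies — Player 1: {T}; Player 2: {L}.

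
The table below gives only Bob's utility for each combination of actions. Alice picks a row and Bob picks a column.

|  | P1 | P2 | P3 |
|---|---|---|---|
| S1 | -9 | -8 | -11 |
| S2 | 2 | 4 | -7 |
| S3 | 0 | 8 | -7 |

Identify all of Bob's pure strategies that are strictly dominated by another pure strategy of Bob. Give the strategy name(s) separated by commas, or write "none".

P1, P3

P1: dominated, since P2 does at least as well everywhere (S1: -8>-9, S2: 4>2, S3: 8>0).
P2 is not dominated — it holds its own against P1 at S1 (-8>-9); P3 at S1 (-8>-11).
P3: dominated, since P1 does at least as well everywhere (S1: -9>-11, S2: 2>-7, S3: 0>-7).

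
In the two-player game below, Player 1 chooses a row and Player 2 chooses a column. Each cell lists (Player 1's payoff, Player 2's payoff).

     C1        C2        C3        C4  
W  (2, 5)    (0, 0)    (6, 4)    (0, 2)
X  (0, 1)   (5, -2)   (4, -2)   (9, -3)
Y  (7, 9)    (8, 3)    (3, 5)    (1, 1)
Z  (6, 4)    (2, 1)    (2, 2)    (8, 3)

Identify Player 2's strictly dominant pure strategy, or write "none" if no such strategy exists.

C1 vs C2: W: 5>0, X: 1>-2, Y: 9>3, Z: 4>1.
C1 vs C3: W: 5>4, X: 1>-2, Y: 9>5, Z: 4>2.
C1 vs C4: W: 5>2, X: 1>-3, Y: 9>1, Z: 4>3.
C1 strictly beats every other strategy against every opponent action, so it is strictly dominant.

C1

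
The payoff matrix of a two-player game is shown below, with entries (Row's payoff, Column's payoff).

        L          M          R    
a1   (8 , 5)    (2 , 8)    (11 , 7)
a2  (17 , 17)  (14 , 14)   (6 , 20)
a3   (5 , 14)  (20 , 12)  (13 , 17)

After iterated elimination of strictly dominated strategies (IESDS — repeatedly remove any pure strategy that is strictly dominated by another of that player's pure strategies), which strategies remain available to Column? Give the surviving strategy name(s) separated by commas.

R

For Column, R strictly dominates L on the remaining rows (a1: 7>5, a2: 20>17, a3: 17>14); eliminate L.
For Row, a3 strictly dominates a1 on the remaining columns (M: 20>2, R: 13>11); eliminate a1.
For Row, a3 strictly dominates a2 on the remaining columns (M: 20>14, R: 13>6); eliminate a2.
For Column, R strictly dominates M on the remaining rows (a3: 17>12); eliminate M.
Among the remaining strategies, none is strictly dominated by another pure strategy of the same player, so the elimination stops.
Surviving strategies — Row: {a3}; Column: {R}.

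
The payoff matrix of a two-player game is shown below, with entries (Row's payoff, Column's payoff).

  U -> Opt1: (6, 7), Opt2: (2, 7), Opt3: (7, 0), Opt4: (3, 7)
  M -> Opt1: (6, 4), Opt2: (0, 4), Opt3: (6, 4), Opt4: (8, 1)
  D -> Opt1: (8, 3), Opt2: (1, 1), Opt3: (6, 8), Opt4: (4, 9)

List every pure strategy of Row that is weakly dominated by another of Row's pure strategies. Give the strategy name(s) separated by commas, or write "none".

U: no other strategy beats it everywhere (M at Opt2 (2>0); D at Opt2 (2>1)).
Nothing dominates M: U at Opt4 (8>3); D at Opt4 (8>4).
D: no other strategy beats it everywhere (U at Opt1 (8>6); M at Opt1 (8>6)).

none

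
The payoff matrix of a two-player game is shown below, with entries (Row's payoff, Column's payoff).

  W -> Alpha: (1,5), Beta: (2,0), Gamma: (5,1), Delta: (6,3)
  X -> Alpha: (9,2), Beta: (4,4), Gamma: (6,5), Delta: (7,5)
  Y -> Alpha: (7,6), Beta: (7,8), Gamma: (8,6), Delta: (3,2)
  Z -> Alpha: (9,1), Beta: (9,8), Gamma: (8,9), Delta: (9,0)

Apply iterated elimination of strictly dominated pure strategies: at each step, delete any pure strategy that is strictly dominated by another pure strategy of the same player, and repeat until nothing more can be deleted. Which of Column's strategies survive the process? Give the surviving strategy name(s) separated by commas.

Row's strategy W is strictly dominated by X (Alpha: 9>1, Beta: 4>2, Gamma: 6>5, Delta: 7>6) and is removed.
Column Alpha is eliminated: Beta beats it against every remaining row (X: 4>2, Y: 8>6, Z: 8>1).
For Row, Z strictly dominates X on the remaining columns (Beta: 9>4, Gamma: 8>6, Delta: 9>7); eliminate X.
Column Delta is eliminated: Beta beats it against every remaining row (Y: 8>2, Z: 8>0).
Among the remaining strategies, none is strictly dominated by another pure strategy of the same player, so the elimination stops.
Surviving strategies — Row: {Y, Z}; Column: {Beta, Gamma}.

Beta, Gamma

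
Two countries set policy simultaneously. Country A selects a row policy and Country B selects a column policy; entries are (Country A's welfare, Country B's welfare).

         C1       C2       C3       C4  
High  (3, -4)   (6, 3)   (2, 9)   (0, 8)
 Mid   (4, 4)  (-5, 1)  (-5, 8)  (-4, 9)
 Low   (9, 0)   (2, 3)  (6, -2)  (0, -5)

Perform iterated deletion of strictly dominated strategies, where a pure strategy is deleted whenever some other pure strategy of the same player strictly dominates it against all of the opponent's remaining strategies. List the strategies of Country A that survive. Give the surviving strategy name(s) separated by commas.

Country A's strategy Mid is strictly dominated by Low (C1: 9>4, C2: 2>-5, C3: 6>-5, C4: 0>-4) and is removed.
For Country B, C2 strictly dominates C1 on the remaining rows (High: 3>-4, Low: 3>0); eliminate C1.
For Country B, C3 strictly dominates C4 on the remaining rows (High: 9>8, Low: -2>-5); eliminate C4.
Among the remaining strategies, none is strictly dominated by another pure strategy of the same player, so the elimination stops.
Surviving strategies — Country A: {High, Low}; Country B: {C2, C3}.

High, Low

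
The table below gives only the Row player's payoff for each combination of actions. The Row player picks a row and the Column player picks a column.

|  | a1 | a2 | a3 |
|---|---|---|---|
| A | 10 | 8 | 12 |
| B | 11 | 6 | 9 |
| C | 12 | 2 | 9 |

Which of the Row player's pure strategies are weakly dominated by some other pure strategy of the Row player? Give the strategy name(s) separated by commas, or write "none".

A: no other strategy beats it everywhere (B at a2 (8>6); C at a2 (8>2)).
Nothing dominates B: A at a1 (11>10); C at a2 (6>2).
C: no other strategy beats it everywhere (A at a1 (12>10); B at a1 (12>11)).

none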